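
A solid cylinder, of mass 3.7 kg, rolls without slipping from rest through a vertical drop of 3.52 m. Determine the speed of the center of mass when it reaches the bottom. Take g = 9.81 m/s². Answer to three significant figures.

Here I = (1/2)MR², so the shape factor k = I/(MR²) = 0.5.
Pure rolling means v = ωR; then KE = ½Mv² + ½I(v/R)² = ½(1+k)Mv² = (3/4)Mv².
Energy conservation: Mgh = (3/4)Mv², so v = √(2gh/(1+k)) = √(2 × 9.81 × 3.52 / 1.5) ≈ 6.79 m/s.

v ≈ 6.79 m/s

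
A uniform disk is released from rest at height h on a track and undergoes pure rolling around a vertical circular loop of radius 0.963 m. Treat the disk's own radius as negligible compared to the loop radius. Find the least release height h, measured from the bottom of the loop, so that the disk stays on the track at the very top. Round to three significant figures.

The moment of inertia is (1/2)MR², giving k ≡ I/(MR²) = 0.5.
At the top, contact is just lost when gravity alone supplies the centripetal force: Mg = Mv_top²/r, i.e. v_top² = gr.
With ω = v/R, the kinetic energy at speed v is ½(1+k)Mv² = (3/4)Mv².
Energy conservation from release (height h) to the top (height 2r): Mgh = Mg(2r) + (3/4)M·gr.
Thus h_min = 2r + (1+k)r/2 = r(2 + 1.5/2) = 0.963 × 2.75 ≈ 2.65 m.

h_min ≈ 2.65 m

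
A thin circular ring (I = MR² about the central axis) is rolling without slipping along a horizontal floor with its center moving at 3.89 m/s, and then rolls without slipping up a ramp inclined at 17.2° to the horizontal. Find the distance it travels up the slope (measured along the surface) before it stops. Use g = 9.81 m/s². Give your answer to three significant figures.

For this body I = MR², i.e. k = I/(MR²) = 1.
Since it rolls without slipping, ω = v/R and KE = ½Mv² + ½Iω² = ½(1+k)Mv² = Mv².
Setting this equal to Mgh gives the vertical rise h = (1+k)v₀²/(2g) = 2×3.89²/(2×9.81) = 1.543 m.
The distance along the slope is d = h/sinθ = 1.543/sin17.2° ≈ 5.22 m.

d ≈ 5.22 m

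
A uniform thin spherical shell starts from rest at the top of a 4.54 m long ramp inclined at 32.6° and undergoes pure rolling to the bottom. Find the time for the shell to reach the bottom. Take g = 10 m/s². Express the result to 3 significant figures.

t ≈ 1.68 s

The moment of inertia is (2/3)MR², giving k ≡ I/(MR²) = 2/3.
Along the incline Mg sinθ − f = Ma, and torque about the center fR = Iα = kMR²(a/R) gives f = kMa.
Hence a = g sinθ/(1+k) = 10×sin32.6°/1.667 = 3.233 m/s².
Starting from rest, L = ½at², so t = √(2L/a) = √(2×4.54/3.233) ≈ 1.68 s.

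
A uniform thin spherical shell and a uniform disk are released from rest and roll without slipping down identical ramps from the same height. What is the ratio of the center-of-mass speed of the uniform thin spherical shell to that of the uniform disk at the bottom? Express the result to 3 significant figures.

Each satisfies Mgh = ½(1+k)Mv² with k = I/(MR²), so v ∝ 1/√(1+k).
For the uniform thin spherical shell k = 2/3; for the uniform disk k = 0.5.
v₁/v₂ = √((1+k₂)/(1+k₁)) = √(1.5/1.667) ≈ 0.949.

v_ratio ≈ 0.949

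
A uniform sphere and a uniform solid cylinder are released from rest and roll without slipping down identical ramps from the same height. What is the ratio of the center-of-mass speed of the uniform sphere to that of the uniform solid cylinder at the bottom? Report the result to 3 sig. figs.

Each satisfies Mgh = ½(1+k)Mv² with k = I/(MR²), so v ∝ 1/√(1+k).
For the uniform sphere k = 0.4; for the uniform solid cylinder k = 0.5.
v₁/v₂ = √((1+k₂)/(1+k₁)) = √(1.5/1.4) ≈ 1.04.

v_ratio ≈ 1.04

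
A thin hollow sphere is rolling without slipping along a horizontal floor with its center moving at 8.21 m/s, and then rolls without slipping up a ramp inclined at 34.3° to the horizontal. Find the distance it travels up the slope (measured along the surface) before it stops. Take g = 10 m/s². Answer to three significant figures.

With I = (2/3)MR², the ratio k = I/(MR²) is 2/3.
The rolling condition ω = v/R makes the rotational term ½I(v/R)² = ½kMv², so KE_total = ½(1+k)Mv² = (5/6)Mv².
Setting this equal to Mgh gives the vertical rise h = (1+k)v₀²/(2g) = 1.667×8.21²/(2×10) = 5.617 m.
Along the incline, d = h/sinθ = 5.617/sin34.3° ≈ 9.97 m.

d ≈ 9.97 m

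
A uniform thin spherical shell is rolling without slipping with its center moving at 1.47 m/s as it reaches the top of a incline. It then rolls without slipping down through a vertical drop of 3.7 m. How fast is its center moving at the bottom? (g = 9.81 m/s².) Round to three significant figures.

With I = (2/3)MR², the ratio k = I/(MR²) is 2/3.
Pure rolling means v = ωR; then KE = ½Mv² + ½I(v/R)² = ½(1+k)Mv² = (5/6)Mv².
Energy conservation: (5/6)Mv₀² + Mgh = (5/6)Mv², so v² = v₀² + 2gh/(1+k).
v = √(1.47² + 2×9.81×3.7/1.667) = √45.72 ≈ 6.76 m/s.

v ≈ 6.76 m/s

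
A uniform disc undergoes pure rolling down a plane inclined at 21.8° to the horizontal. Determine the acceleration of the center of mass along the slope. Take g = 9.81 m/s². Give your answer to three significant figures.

With I = (1/2)MR², the ratio k = I/(MR²) is 0.5.
Along the incline Mg sinθ − f = Ma, and torque about the center fR = Iα = kMR²(a/R) gives f = kMa.
Eliminating f: Mg sinθ = (1+k)Ma, so a = g sinθ/(1+k) = 9.81 × sin21.8° / 1.5 ≈ 2.43 m/s².

a ≈ 2.43 m/s²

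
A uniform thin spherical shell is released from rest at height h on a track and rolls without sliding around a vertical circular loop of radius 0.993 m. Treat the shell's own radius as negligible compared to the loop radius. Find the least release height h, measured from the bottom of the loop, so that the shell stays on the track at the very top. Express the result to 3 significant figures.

h_min ≈ 2.81 m

With I = (2/3)MR², the ratio k = I/(MR²) is 2/3.
At the top, contact is just lost when gravity alone supplies the centripetal force: Mg = Mv_top²/r, i.e. v_top² = gr.
With ω = v/R, the kinetic energy at speed v is ½(1+k)Mv² = (5/6)Mv².
Energy conservation from release (height h) to the top (height 2r): Mgh = Mg(2r) + (5/6)M·gr.
Thus h_min = 2r + (1+k)r/2 = r(2 + 1.667/2) = 0.993 × 2.833 ≈ 2.81 m.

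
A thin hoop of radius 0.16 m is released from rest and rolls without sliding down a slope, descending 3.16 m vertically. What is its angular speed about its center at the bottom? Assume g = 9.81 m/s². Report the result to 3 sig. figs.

ω ≈ 34.8 rad/s

Here I = MR², so the shape factor k = I/(MR²) = 1.
Since it rolls without slipping, ω = v/R and KE = ½Mv² + ½Iω² = ½(1+k)Mv² = Mv².
Energy conservation Mgh = ½(1+k)Mv² gives v = √(2gh/(1+k)) = √(2 × 9.81 × 3.16 / 2) = 5.568 m/s.
The angular speed follows from ω = v/R = 5.568/0.16 ≈ 34.8 rad/s.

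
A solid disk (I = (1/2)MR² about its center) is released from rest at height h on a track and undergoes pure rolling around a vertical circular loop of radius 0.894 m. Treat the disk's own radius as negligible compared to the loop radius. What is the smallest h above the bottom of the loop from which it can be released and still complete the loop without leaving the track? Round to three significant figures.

With I = (1/2)MR², the ratio k = I/(MR²) is 0.5.
At the top, contact is just lost when gravity alone supplies the centripetal force: Mg = Mv_top²/r, i.e. v_top² = gr.
With ω = v/R, the kinetic energy at speed v is ½(1+k)Mv² = (3/4)Mv².
Energy conservation from release (height h) to the top (height 2r): Mgh = Mg(2r) + (3/4)M·gr.
Thus h_min = 2r + (1+k)r/2 = r(2 + 1.5/2) = 0.894 × 2.75 ≈ 2.46 m.

h_min ≈ 2.46 m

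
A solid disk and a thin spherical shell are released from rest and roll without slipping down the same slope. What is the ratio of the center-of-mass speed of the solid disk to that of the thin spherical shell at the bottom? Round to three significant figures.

v_ratio ≈ 1.05

Each satisfies Mgh = ½(1+k)Mv² with k = I/(MR²), so v ∝ 1/√(1+k).
For the solid disk k = 0.5; for the thin spherical shell k = 2/3.
v₁/v₂ = √((1+k₂)/(1+k₁)) = √(1.667/1.5) ≈ 1.05.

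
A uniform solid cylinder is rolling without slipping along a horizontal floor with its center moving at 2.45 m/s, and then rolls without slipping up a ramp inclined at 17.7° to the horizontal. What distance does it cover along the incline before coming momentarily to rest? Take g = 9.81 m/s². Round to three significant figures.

The moment of inertia is (1/2)MR², giving k ≡ I/(MR²) = 0.5.
Pure rolling means v = ωR; then KE = ½Mv² + ½I(v/R)² = ½(1+k)Mv² = (3/4)Mv².
Setting this equal to Mgh gives the vertical rise h = (1+k)v₀²/(2g) = 1.5×2.45²/(2×9.81) = 0.4589 m.
The distance along the slope is d = h/sinθ = 0.4589/sin17.7° ≈ 1.51 m.

d ≈ 1.51 m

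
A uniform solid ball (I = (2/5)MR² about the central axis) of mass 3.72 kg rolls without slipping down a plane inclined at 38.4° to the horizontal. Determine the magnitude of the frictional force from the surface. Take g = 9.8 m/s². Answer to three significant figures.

The moment of inertia is (2/5)MR², giving k ≡ I/(MR²) = 0.4.
Along the incline Mg sinθ − f = Ma, and torque about the center fR = Iα = kMR²(a/R) gives f = kMa.
Combining, a = g sinθ/(1+k) and f = kMa = kMg sinθ/(1+k).
f = 0.4 × 3.72 × 9.8 × sin38.4° / 1.4 ≈ 6.47 N.

f ≈ 6.47 N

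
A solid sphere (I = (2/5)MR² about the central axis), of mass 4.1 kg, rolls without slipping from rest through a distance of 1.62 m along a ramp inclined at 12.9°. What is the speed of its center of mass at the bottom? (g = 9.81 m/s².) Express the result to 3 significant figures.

Here I = (2/5)MR², so the shape factor k = I/(MR²) = 0.4.
Since it rolls without slipping, ω = v/R and KE = ½Mv² + ½Iω² = ½(1+k)Mv² = (7/10)Mv².
The vertical drop is h = L sinθ = 1.62 × sin12.9° = 0.3617 m.
Setting Mgh = (7/10)Mv² gives v = √(2gh/(1+k)) = √(2·9.81·0.3617/1.4) ≈ 2.25 m/s.

v ≈ 2.25 m/s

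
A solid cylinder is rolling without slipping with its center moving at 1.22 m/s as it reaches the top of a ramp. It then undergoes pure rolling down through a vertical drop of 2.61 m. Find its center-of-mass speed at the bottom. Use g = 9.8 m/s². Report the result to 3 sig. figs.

For this body I = (1/2)MR², i.e. k = I/(MR²) = 0.5.
Since it rolls without slipping, ω = v/R and KE = ½Mv² + ½Iω² = ½(1+k)Mv² = (3/4)Mv².
Conserving energy between top and bottom: (3/4)Mv² = (3/4)Mv₀² + Mgh, hence v² = v₀² + 2gh/(1+k).
v = √(1.22² + 2×9.8×2.61/1.5) = √35.59 ≈ 5.97 m/s.

v ≈ 5.97 m/s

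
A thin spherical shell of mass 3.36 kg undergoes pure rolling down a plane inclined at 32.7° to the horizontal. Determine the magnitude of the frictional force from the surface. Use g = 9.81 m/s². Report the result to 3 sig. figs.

Here I = (2/3)MR², so the shape factor k = I/(MR²) = 2/3.
Translational: Mg sinθ − f = Ma. Rotational about the CM: fR = Iα = kMRa, so f = kMa.
Combining, a = g sinθ/(1+k) and f = kMa = kMg sinθ/(1+k).
f = (2/3) × 3.36 × 9.81 × sin32.7° / 1.667 ≈ 7.12 N.

f ≈ 7.12 N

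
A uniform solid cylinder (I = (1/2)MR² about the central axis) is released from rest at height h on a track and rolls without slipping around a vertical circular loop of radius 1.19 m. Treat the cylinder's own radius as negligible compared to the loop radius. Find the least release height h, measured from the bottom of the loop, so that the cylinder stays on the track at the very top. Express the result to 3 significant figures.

h_min ≈ 3.27 m

With I = (1/2)MR², the ratio k = I/(MR²) is 0.5.
At the top, contact is just lost when gravity alone supplies the centripetal force: Mg = Mv_top²/r, i.e. v_top² = gr.
With ω = v/R, the kinetic energy at speed v is ½(1+k)Mv² = (3/4)Mv².
Energy conservation from release (height h) to the top (height 2r): Mgh = Mg(2r) + (3/4)M·gr.
Thus h_min = 2r + (1+k)r/2 = r(2 + 1.5/2) = 1.19 × 2.75 ≈ 3.27 m.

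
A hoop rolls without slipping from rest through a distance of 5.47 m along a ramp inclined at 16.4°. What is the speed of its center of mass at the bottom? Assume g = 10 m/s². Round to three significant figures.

v ≈ 3.93 m/s

Here I = MR², so the shape factor k = I/(MR²) = 1.
The rolling condition ω = v/R makes the rotational term ½I(v/R)² = ½kMv², so KE_total = ½(1+k)Mv² = Mv².
The vertical drop is h = L sinθ = 5.47 × sin16.4° = 1.544 m.
Energy conservation: Mgh = Mv², so v = √(2gh/(1+k)) = √(2 × 10 × 1.544 / 2) ≈ 3.93 m/s.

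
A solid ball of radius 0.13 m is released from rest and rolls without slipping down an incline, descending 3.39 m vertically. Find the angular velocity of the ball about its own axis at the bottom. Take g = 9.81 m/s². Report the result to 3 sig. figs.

Here I = (2/5)MR², so the shape factor k = I/(MR²) = 0.4.
Pure rolling means v = ωR; then KE = ½Mv² + ½I(v/R)² = ½(1+k)Mv² = (7/10)Mv².
Energy conservation Mgh = ½(1+k)Mv² gives v = √(2gh/(1+k)) = √(2 × 9.81 × 3.39 / 1.4) = 6.893 m/s.
Then ω = v/R = 6.893 / 0.13 ≈ 53.0 rad/s.

ω ≈ 53.0 rad/s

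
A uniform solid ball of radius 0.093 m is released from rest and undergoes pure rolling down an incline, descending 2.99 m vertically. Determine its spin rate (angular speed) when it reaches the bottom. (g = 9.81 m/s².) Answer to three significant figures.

ω ≈ 69.6 rad/s

The moment of inertia is (2/5)MR², giving k ≡ I/(MR²) = 0.4.
Since it rolls without slipping, ω = v/R and KE = ½Mv² + ½Iω² = ½(1+k)Mv² = (7/10)Mv².
Energy conservation Mgh = ½(1+k)Mv² gives v = √(2gh/(1+k)) = √(2 × 9.81 × 2.99 / 1.4) = 6.473 m/s.
Then ω = v/R = 6.473 / 0.093 ≈ 69.6 rad/s.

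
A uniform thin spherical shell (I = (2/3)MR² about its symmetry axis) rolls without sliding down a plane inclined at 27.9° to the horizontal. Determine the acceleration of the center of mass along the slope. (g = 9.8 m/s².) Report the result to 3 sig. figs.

Here I = (2/3)MR², so the shape factor k = I/(MR²) = 2/3.
Newton's second law down the slope: Mg sinθ − f = Ma. The torque equation fR = Iα (with α = a/R) gives f = kMa.
Eliminating f: Mg sinθ = (1+k)Ma, so a = g sinθ/(1+k) = 9.8 × sin27.9° / 1.667 ≈ 2.75 m/s².

a ≈ 2.75 m/s²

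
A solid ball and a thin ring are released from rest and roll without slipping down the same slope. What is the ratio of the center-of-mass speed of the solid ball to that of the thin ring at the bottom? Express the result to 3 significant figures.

v_ratio ≈ 1.20

Each satisfies Mgh = ½(1+k)Mv² with k = I/(MR²), so v ∝ 1/√(1+k).
For the solid ball k = 0.4; for the thin ring k = 1.
v₁/v₂ = √((1+k₂)/(1+k₁)) = √(2/1.4) ≈ 1.20.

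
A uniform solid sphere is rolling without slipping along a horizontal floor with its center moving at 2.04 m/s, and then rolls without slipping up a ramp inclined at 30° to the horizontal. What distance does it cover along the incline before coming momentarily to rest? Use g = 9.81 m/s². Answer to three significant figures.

With I = (2/5)MR², the ratio k = I/(MR²) is 0.4.
Pure rolling means v = ωR; then KE = ½Mv² + ½I(v/R)² = ½(1+k)Mv² = (7/10)Mv².
Setting this equal to Mgh gives the vertical rise h = (1+k)v₀²/(2g) = 1.4×2.04²/(2×9.81) = 0.297 m.
The distance along the slope is d = h/sinθ = 0.297/sin30° ≈ 0.594 m.

d ≈ 0.594 m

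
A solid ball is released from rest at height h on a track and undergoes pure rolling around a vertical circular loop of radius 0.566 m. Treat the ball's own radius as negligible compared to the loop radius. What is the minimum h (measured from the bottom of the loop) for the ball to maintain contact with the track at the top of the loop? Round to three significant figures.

The moment of inertia is (2/5)MR², giving k ≡ I/(MR²) = 0.4.
At the top of the loop, the minimum-contact condition is Mg = Mv_top²/r, so v_top² = gr.
With ω = v/R, the kinetic energy at speed v is ½(1+k)Mv² = (7/10)Mv².
Energy conservation from release (height h) to the top (height 2r): Mgh = Mg(2r) + (7/10)M·gr.
Thus h_min = 2r + (1+k)r/2 = r(2 + 1.4/2) = 0.566 × 2.7 ≈ 1.53 m.

h_min ≈ 1.53 m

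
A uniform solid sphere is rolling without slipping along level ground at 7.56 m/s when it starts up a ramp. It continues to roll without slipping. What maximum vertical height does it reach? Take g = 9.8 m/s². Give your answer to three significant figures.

With I = (2/5)MR², the ratio k = I/(MR²) is 0.4.
Since it rolls without slipping, ω = v/R and KE = ½Mv² + ½Iω² = ½(1+k)Mv² = (7/10)Mv².
All of this converts to potential energy at the highest point: (7/10)Mv₀² = Mgh.
Thus h = (1+k)v₀²/(2g) = 1.4 × 7.56² / (2 × 9.8) ≈ 4.08 m.

h ≈ 4.08 m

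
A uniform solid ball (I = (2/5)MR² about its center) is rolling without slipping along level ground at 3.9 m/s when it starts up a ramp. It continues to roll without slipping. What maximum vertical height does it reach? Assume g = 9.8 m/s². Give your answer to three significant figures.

h ≈ 1.09 m

For this body I = (2/5)MR², i.e. k = I/(MR²) = 0.4.
Rolling without slipping gives ω = v/R, so the total kinetic energy is ½Mv² + ½Iω² = ½(1+k)Mv² = (7/10)Mv².
At the top the kinetic energy is zero, so (7/10)Mv₀² = Mgh.
Thus h = (1+k)v₀²/(2g) = 1.4 × 3.9² / (2 × 9.8) ≈ 1.09 m.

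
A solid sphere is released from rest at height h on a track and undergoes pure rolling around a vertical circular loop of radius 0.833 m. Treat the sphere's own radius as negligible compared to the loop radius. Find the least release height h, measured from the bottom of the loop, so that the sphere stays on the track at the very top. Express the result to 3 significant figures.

For this body I = (2/5)MR², i.e. k = I/(MR²) = 0.4.
At the top, contact is just lost when gravity alone supplies the centripetal force: Mg = Mv_top²/r, i.e. v_top² = gr.
With ω = v/R, the kinetic energy at speed v is ½(1+k)Mv² = (7/10)Mv².
Energy conservation from release (height h) to the top (height 2r): Mgh = Mg(2r) + (7/10)M·gr.
Thus h_min = 2r + (1+k)r/2 = r(2 + 1.4/2) = 0.833 × 2.7 ≈ 2.25 m.

h_min ≈ 2.25 m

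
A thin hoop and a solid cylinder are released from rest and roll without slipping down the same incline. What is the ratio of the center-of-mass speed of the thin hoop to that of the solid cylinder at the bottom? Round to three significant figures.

Each satisfies Mgh = ½(1+k)Mv² with k = I/(MR²), so v ∝ 1/√(1+k).
For the thin hoop k = 1; for the solid cylinder k = 0.5.
v₁/v₂ = √((1+k₂)/(1+k₁)) = √(1.5/2) ≈ 0.866.

v_ratio ≈ 0.866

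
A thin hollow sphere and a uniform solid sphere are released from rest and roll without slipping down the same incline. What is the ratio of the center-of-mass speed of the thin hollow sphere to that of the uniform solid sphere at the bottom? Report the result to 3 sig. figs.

v_ratio ≈ 0.917

Each satisfies Mgh = ½(1+k)Mv² with k = I/(MR²), so v ∝ 1/√(1+k).
For the thin hollow sphere k = 2/3; for the uniform solid sphere k = 0.4.
v₁/v₂ = √((1+k₂)/(1+k₁)) = √(1.4/1.667) ≈ 0.917.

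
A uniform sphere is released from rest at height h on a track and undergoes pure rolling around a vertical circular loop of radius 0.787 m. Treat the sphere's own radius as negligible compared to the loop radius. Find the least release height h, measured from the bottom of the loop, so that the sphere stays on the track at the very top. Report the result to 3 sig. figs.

Here I = (2/5)MR², so the shape factor k = I/(MR²) = 0.4.
At the top, contact is just lost when gravity alone supplies the centripetal force: Mg = Mv_top²/r, i.e. v_top² = gr.
With ω = v/R, the kinetic energy at speed v is ½(1+k)Mv² = (7/10)Mv².
Energy conservation from release (height h) to the top (height 2r): Mgh = Mg(2r) + (7/10)M·gr.
Thus h_min = 2r + (1+k)r/2 = r(2 + 1.4/2) = 0.787 × 2.7 ≈ 2.12 m.

h_min ≈ 2.12 m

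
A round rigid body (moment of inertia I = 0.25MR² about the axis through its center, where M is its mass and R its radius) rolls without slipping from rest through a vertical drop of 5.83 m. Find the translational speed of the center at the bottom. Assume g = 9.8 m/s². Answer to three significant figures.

The moment of inertia is 0.25MR², giving k ≡ I/(MR²) = 0.25.
Pure rolling means v = ωR; then KE = ½Mv² + ½I(v/R)² = ½(1+k)Mv² = (5/8)Mv².
Energy conservation: Mgh = (5/8)Mv², so v = √(2gh/(1+k)) = √(2 × 9.8 × 5.83 / 1.25) ≈ 9.56 m/s.

v ≈ 9.56 m/s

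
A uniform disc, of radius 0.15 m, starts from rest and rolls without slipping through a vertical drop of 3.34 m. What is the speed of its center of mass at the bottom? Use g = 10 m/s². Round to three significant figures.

Here I = (1/2)MR², so the shape factor k = I/(MR²) = 0.5.
Pure rolling means v = ωR; then KE = ½Mv² + ½I(v/R)² = ½(1+k)Mv² = (3/4)Mv².
Energy conservation: Mgh = (3/4)Mv², so v = √(2gh/(1+k)) = √(2 × 10 × 3.34 / 1.5) ≈ 6.67 m/s.

v ≈ 6.67 m/s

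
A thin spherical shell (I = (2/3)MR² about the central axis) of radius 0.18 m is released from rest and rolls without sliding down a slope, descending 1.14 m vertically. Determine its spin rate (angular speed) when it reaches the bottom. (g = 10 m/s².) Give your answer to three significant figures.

ω ≈ 20.5 rad/s

The moment of inertia is (2/3)MR², giving k ≡ I/(MR²) = 2/3.
Since it rolls without slipping, ω = v/R and KE = ½Mv² + ½Iω² = ½(1+k)Mv² = (5/6)Mv².
Energy conservation Mgh = ½(1+k)Mv² gives v = √(2gh/(1+k)) = √(2 × 10 × 1.14 / 1.667) = 3.699 m/s.
The angular speed follows from ω = v/R = 3.699/0.18 ≈ 20.5 rad/s.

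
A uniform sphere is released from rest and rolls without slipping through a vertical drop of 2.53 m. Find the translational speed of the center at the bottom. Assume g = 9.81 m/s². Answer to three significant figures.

With I = (2/5)MR², the ratio k = I/(MR²) is 0.4.
Rolling without slipping gives ω = v/R, so the total kinetic energy is ½Mv² + ½Iω² = ½(1+k)Mv² = (7/10)Mv².
Energy conservation: Mgh = (7/10)Mv², so v = √(2gh/(1+k)) = √(2 × 9.81 × 2.53 / 1.4) ≈ 5.95 m/s.

v ≈ 5.95 m/s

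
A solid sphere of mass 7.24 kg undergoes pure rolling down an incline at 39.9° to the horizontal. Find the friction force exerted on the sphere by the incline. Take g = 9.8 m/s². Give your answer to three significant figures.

f ≈ 13.0 N

For this body I = (2/5)MR², i.e. k = I/(MR²) = 0.4.
Along the incline Mg sinθ − f = Ma, and torque about the center fR = Iα = kMR²(a/R) gives f = kMa.
Combining, a = g sinθ/(1+k) and f = kMa = kMg sinθ/(1+k).
f = 0.4 × 7.24 × 9.8 × sin39.9° / 1.4 ≈ 13.0 N.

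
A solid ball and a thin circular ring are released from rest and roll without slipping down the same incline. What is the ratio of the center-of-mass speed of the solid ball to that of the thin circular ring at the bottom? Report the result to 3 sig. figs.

v_ratio ≈ 1.20

Each satisfies Mgh = ½(1+k)Mv² with k = I/(MR²), so v ∝ 1/√(1+k).
For the solid ball k = 0.4; for the thin circular ring k = 1.
v₁/v₂ = √((1+k₂)/(1+k₁)) = √(2/1.4) ≈ 1.20.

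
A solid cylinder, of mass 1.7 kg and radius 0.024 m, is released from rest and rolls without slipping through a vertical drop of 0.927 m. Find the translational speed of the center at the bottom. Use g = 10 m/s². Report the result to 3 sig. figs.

With I = (1/2)MR², the ratio k = I/(MR²) is 0.5.
Pure rolling means v = ωR; then KE = ½Mv² + ½I(v/R)² = ½(1+k)Mv² = (3/4)Mv².
Setting Mgh = (3/4)Mv² gives v = √(2gh/(1+k)) = √(2·10·0.927/1.5) ≈ 3.52 m/s.

v ≈ 3.52 m/s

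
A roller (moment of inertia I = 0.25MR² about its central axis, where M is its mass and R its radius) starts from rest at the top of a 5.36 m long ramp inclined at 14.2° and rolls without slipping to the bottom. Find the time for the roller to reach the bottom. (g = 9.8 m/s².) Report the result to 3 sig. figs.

t ≈ 2.36 s

With I = 0.25MR², the ratio k = I/(MR²) is 0.25.
Translational: Mg sinθ − f = Ma. Rotational about the CM: fR = Iα = kMRa, so f = kMa.
Hence a = g sinθ/(1+k) = 9.8×sin14.2°/1.25 = 1.923 m/s².
Starting from rest, L = ½at², so t = √(2L/a) = √(2×5.36/1.923) ≈ 2.36 s.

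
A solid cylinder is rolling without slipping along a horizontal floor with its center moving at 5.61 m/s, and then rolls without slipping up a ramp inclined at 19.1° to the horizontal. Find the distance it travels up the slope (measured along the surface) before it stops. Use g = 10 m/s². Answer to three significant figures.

d ≈ 7.21 m

For this body I = (1/2)MR², i.e. k = I/(MR²) = 0.5.
The rolling condition ω = v/R makes the rotational term ½I(v/R)² = ½kMv², so KE_total = ½(1+k)Mv² = (3/4)Mv².
Setting this equal to Mgh gives the vertical rise h = (1+k)v₀²/(2g) = 1.5×5.61²/(2×10) = 2.36 m.
Along the incline, d = h/sinθ = 2.36/sin19.1° ≈ 7.21 m.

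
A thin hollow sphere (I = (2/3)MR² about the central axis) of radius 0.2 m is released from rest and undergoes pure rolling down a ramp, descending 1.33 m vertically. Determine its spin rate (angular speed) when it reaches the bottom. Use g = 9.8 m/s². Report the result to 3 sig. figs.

With I = (2/3)MR², the ratio k = I/(MR²) is 2/3.
Since it rolls without slipping, ω = v/R and KE = ½Mv² + ½Iω² = ½(1+k)Mv² = (5/6)Mv².
Energy conservation Mgh = ½(1+k)Mv² gives v = √(2gh/(1+k)) = √(2 × 9.8 × 1.33 / 1.667) = 3.955 m/s.
Then ω = v/R = 3.955 / 0.2 ≈ 19.8 rad/s.

ω ≈ 19.8 rad/s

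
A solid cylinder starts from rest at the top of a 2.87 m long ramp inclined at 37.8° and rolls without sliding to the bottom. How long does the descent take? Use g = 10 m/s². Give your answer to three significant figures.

With I = (1/2)MR², the ratio k = I/(MR²) is 0.5.
Along the incline Mg sinθ − f = Ma, and torque about the center fR = Iα = kMR²(a/R) gives f = kMa.
Hence a = g sinθ/(1+k) = 10×sin37.8°/1.5 = 4.086 m/s².
With constant a from rest, t = √(2L/a) = √(2·2.87/4.086) ≈ 1.19 s.

t ≈ 1.19 s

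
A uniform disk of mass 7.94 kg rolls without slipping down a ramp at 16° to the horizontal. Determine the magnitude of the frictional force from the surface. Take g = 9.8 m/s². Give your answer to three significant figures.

f ≈ 7.15 N

With I = (1/2)MR², the ratio k = I/(MR²) is 0.5.
Along the incline Mg sinθ − f = Ma, and torque about the center fR = Iα = kMR²(a/R) gives f = kMa.
Combining, a = g sinθ/(1+k) and f = kMa = kMg sinθ/(1+k).
f = 0.5 × 7.94 × 9.8 × sin16° / 1.5 ≈ 7.15 N.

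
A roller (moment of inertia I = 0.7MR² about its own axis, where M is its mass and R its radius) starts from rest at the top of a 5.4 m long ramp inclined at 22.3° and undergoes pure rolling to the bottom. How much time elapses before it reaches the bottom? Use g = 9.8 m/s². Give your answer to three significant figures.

For this body I = 0.7MR², i.e. k = I/(MR²) = 0.7.
Along the incline Mg sinθ − f = Ma, and torque about the center fR = Iα = kMR²(a/R) gives f = kMa.
Hence a = g sinθ/(1+k) = 9.8×sin22.3°/1.7 = 2.187 m/s².
Starting from rest, L = ½at², so t = √(2L/a) = √(2×5.4/2.187) ≈ 2.22 s.

t ≈ 2.22 s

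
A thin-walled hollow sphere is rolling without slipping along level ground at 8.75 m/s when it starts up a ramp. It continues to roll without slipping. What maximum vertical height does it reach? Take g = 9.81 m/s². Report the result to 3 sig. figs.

With I = (2/3)MR², the ratio k = I/(MR²) is 2/3.
Pure rolling means v = ωR; then KE = ½Mv² + ½I(v/R)² = ½(1+k)Mv² = (5/6)Mv².
At the top the kinetic energy is zero, so (5/6)Mv₀² = Mgh.
Thus h = (1+k)v₀²/(2g) = 1.667 × 8.75² / (2 × 9.81) ≈ 6.50 m.

h ≈ 6.50 m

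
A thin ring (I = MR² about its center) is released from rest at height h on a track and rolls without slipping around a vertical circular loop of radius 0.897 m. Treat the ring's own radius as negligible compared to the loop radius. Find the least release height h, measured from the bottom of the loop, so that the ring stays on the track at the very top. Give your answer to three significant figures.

For this body I = MR², i.e. k = I/(MR²) = 1.
At the top, contact is just lost when gravity alone supplies the centripetal force: Mg = Mv_top²/r, i.e. v_top² = gr.
With ω = v/R, the kinetic energy at speed v is ½(1+k)Mv² = Mv².
Energy conservation from release (height h) to the top (height 2r): Mgh = Mg(2r) + M·gr.
Thus h_min = 2r + (1+k)r/2 = r(2 + 2/2) = 0.897 × 3 ≈ 2.69 m.

h_min ≈ 2.69 m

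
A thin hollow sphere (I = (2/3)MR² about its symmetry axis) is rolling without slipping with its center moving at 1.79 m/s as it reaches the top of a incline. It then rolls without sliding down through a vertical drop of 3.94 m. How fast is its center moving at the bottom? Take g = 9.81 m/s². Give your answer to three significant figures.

The moment of inertia is (2/3)MR², giving k ≡ I/(MR²) = 2/3.
Since it rolls without slipping, ω = v/R and KE = ½Mv² + ½Iω² = ½(1+k)Mv² = (5/6)Mv².
Energy conservation: (5/6)Mv₀² + Mgh = (5/6)Mv², so v² = v₀² + 2gh/(1+k).
v = √(1.79² + 2×9.81×3.94/1.667) = √49.59 ≈ 7.04 m/s.

v ≈ 7.04 m/s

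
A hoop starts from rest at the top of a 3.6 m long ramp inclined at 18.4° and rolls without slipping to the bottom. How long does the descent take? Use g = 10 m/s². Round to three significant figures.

Here I = MR², so the shape factor k = I/(MR²) = 1.
Along the incline Mg sinθ − f = Ma, and torque about the center fR = Iα = kMR²(a/R) gives f = kMa.
Hence a = g sinθ/(1+k) = 10×sin18.4°/2 = 1.578 m/s².
Starting from rest, L = ½at², so t = √(2L/a) = √(2×3.6/1.578) ≈ 2.14 s.

t ≈ 2.14 s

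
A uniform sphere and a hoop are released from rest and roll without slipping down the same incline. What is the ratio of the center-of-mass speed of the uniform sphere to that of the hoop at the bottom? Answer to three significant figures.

v_ratio ≈ 1.20

Each satisfies Mgh = ½(1+k)Mv² with k = I/(MR²), so v ∝ 1/√(1+k).
For the uniform sphere k = 0.4; for the hoop k = 1.
v₁/v₂ = √((1+k₂)/(1+k₁)) = √(2/1.4) ≈ 1.20.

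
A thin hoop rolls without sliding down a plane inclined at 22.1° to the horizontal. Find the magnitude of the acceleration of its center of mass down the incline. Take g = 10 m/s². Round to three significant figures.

a ≈ 1.88 m/s²

The moment of inertia is MR², giving k ≡ I/(MR²) = 1.
Newton's second law down the slope: Mg sinθ − f = Ma. The torque equation fR = Iα (with α = a/R) gives f = kMa.
Eliminating f: Mg sinθ = (1+k)Ma, so a = g sinθ/(1+k) = 10 × sin22.1° / 2 ≈ 1.88 m/s².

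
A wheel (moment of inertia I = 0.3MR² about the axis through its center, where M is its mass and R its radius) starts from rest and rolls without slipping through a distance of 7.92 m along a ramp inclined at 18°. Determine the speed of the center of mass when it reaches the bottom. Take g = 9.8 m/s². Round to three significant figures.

v ≈ 6.07 m/s

For this body I = 0.3MR², i.e. k = I/(MR²) = 0.3.
Since it rolls without slipping, ω = v/R and KE = ½Mv² + ½Iω² = ½(1+k)Mv² = (13/20)Mv².
The vertical drop is h = L sinθ = 7.92 × sin18° = 2.447 m.
Setting Mgh = (13/20)Mv² gives v = √(2gh/(1+k)) = √(2·9.8·2.447/1.3) ≈ 6.07 m/s.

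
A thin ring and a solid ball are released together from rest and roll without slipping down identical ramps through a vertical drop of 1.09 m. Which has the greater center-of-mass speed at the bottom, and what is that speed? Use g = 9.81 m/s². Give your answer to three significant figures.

the solid ball, at v ≈ 3.91 m/s

For rolling without slipping, Mgh = ½(1+k)Mv² where k = I/(MR²), so v = √(2gh/(1+k)).
Thin ring: k = 1, giving v = √(2×9.81×1.09/2) = 3.27 m/s.
Solid ball: k = 0.4, giving v = √(2×9.81×1.09/1.4) = 3.908 m/s.
The smaller k wins: the solid ball, at ≈ 3.91 m/s.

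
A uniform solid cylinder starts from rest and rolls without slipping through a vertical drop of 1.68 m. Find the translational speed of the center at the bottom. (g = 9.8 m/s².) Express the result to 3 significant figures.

Here I = (1/2)MR², so the shape factor k = I/(MR²) = 0.5.
Since it rolls without slipping, ω = v/R and KE = ½Mv² + ½Iω² = ½(1+k)Mv² = (3/4)Mv².
Setting Mgh = (3/4)Mv² gives v = √(2gh/(1+k)) = √(2·9.8·1.68/1.5) ≈ 4.69 m/s.

v ≈ 4.69 m/s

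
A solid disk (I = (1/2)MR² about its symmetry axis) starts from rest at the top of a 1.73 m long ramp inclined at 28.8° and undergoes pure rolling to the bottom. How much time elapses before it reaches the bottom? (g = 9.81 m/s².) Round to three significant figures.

t ≈ 1.05 s

The moment of inertia is (1/2)MR², giving k ≡ I/(MR²) = 0.5.
Newton's second law down the slope: Mg sinθ − f = Ma. The torque equation fR = Iα (with α = a/R) gives f = kMa.
Hence a = g sinθ/(1+k) = 9.81×sin28.8°/1.5 = 3.151 m/s².
Starting from rest, L = ½at², so t = √(2L/a) = √(2×1.73/3.151) ≈ 1.05 s.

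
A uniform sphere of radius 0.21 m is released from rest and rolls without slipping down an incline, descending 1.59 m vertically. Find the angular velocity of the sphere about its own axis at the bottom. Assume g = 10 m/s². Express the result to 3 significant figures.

ω ≈ 22.7 rad/s

The moment of inertia is (2/5)MR², giving k ≡ I/(MR²) = 0.4.
Pure rolling means v = ωR; then KE = ½Mv² + ½I(v/R)² = ½(1+k)Mv² = (7/10)Mv².
Energy conservation Mgh = ½(1+k)Mv² gives v = √(2gh/(1+k)) = √(2 × 10 × 1.59 / 1.4) = 4.766 m/s.
The angular speed follows from ω = v/R = 4.766/0.21 ≈ 22.7 rad/s.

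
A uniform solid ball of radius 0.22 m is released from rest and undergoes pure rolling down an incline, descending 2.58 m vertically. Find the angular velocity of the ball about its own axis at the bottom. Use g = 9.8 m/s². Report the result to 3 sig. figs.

For this body I = (2/5)MR², i.e. k = I/(MR²) = 0.4.
The rolling condition ω = v/R makes the rotational term ½I(v/R)² = ½kMv², so KE_total = ½(1+k)Mv² = (7/10)Mv².
Energy conservation Mgh = ½(1+k)Mv² gives v = √(2gh/(1+k)) = √(2 × 9.8 × 2.58 / 1.4) = 6.01 m/s.
Then ω = v/R = 6.01 / 0.22 ≈ 27.3 rad/s.

ω ≈ 27.3 rad/s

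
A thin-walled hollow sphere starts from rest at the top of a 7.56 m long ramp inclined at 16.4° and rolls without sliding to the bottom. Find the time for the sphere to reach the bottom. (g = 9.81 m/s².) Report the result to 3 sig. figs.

t ≈ 3.02 s

For this body I = (2/3)MR², i.e. k = I/(MR²) = 2/3.
Newton's second law down the slope: Mg sinθ − f = Ma. The torque equation fR = Iα (with α = a/R) gives f = kMa.
Hence a = g sinθ/(1+k) = 9.81×sin16.4°/1.667 = 1.662 m/s².
With constant a from rest, t = √(2L/a) = √(2·7.56/1.662) ≈ 3.02 s.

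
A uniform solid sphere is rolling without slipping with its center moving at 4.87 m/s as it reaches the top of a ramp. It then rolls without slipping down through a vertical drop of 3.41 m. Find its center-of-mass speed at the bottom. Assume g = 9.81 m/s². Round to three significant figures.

With I = (2/5)MR², the ratio k = I/(MR²) is 0.4.
The rolling condition ω = v/R makes the rotational term ½I(v/R)² = ½kMv², so KE_total = ½(1+k)Mv² = (7/10)Mv².
Energy conservation: (7/10)Mv₀² + Mgh = (7/10)Mv², so v² = v₀² + 2gh/(1+k).
v = √(4.87² + 2×9.81×3.41/1.4) = √71.51 ≈ 8.46 m/s.

v ≈ 8.46 m/s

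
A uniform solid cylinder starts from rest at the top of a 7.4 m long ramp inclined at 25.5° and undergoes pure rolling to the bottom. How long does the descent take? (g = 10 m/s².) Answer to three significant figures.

t ≈ 2.27 s

For this body I = (1/2)MR², i.e. k = I/(MR²) = 0.5.
Translational: Mg sinθ − f = Ma. Rotational about the CM: fR = Iα = kMRa, so f = kMa.
Hence a = g sinθ/(1+k) = 10×sin25.5°/1.5 = 2.87 m/s².
Starting from rest, L = ½at², so t = √(2L/a) = √(2×7.4/2.87) ≈ 2.27 s.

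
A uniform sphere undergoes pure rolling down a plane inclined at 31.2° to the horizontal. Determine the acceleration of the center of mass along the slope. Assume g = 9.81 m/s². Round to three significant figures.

a ≈ 3.63 m/s²

The moment of inertia is (2/5)MR², giving k ≡ I/(MR²) = 0.4.
Translational: Mg sinθ − f = Ma. Rotational about the CM: fR = Iα = kMRa, so f = kMa.
Eliminating f: Mg sinθ = (1+k)Ma, so a = g sinθ/(1+k) = 9.81 × sin31.2° / 1.4 ≈ 3.63 m/s².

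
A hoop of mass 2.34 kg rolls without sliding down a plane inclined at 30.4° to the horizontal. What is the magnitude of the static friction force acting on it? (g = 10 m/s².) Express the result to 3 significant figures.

The moment of inertia is MR², giving k ≡ I/(MR²) = 1.
Along the incline Mg sinθ − f = Ma, and torque about the center fR = Iα = kMR²(a/R) gives f = kMa.
Combining, a = g sinθ/(1+k) and f = kMa = kMg sinθ/(1+k).
f = 1 × 2.34 × 10 × sin30.4° / 2 ≈ 5.92 N.

f ≈ 5.92 N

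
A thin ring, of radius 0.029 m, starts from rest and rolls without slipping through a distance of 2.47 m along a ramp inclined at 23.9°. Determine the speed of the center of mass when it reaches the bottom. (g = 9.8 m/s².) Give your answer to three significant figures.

The moment of inertia is MR², giving k ≡ I/(MR²) = 1.
The rolling condition ω = v/R makes the rotational term ½I(v/R)² = ½kMv², so KE_total = ½(1+k)Mv² = Mv².
The vertical drop is h = L sinθ = 2.47 × sin23.9° = 1.001 m.
Setting Mgh = Mv² gives v = √(2gh/(1+k)) = √(2·9.8·1.001/2) ≈ 3.13 m/s.

v ≈ 3.13 m/s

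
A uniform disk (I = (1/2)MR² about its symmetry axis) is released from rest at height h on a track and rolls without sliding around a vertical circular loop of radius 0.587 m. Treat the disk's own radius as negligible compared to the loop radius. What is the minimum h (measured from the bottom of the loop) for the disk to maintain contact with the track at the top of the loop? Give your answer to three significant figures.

With I = (1/2)MR², the ratio k = I/(MR²) is 0.5.
At the top of the loop, the minimum-contact condition is Mg = Mv_top²/r, so v_top² = gr.
With ω = v/R, the kinetic energy at speed v is ½(1+k)Mv² = (3/4)Mv².
Energy conservation from release (height h) to the top (height 2r): Mgh = Mg(2r) + (3/4)M·gr.
Thus h_min = 2r + (1+k)r/2 = r(2 + 1.5/2) = 0.587 × 2.75 ≈ 1.61 m.

h_min ≈ 1.61 m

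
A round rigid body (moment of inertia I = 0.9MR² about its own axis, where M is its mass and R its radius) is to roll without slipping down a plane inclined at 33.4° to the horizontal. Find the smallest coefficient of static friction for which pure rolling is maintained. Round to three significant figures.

With I = 0.9MR², the ratio k = I/(MR²) is 0.9.
Newton's second law down the slope: Mg sinθ − f = Ma. The torque equation fR = Iα (with α = a/R) gives f = kMa.
These give a = g sinθ/(1+k) and the required friction f = kMg sinθ/(1+k).
The normal force is N = Mg cosθ, so μ_min = f/N = k tanθ/(1+k).
μ_min = 0.9 × tan33.4° / 1.9 ≈ 0.312.

μ_min ≈ 0.312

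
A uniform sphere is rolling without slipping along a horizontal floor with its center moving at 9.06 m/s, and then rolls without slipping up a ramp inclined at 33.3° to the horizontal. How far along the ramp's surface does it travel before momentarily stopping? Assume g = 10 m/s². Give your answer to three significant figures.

The moment of inertia is (2/5)MR², giving k ≡ I/(MR²) = 0.4.
Since it rolls without slipping, ω = v/R and KE = ½Mv² + ½Iω² = ½(1+k)Mv² = (7/10)Mv².
Setting this equal to Mgh gives the vertical rise h = (1+k)v₀²/(2g) = 1.4×9.06²/(2×10) = 5.746 m.
Along the incline, d = h/sinθ = 5.746/sin33.3° ≈ 10.5 m.

d ≈ 10.5 m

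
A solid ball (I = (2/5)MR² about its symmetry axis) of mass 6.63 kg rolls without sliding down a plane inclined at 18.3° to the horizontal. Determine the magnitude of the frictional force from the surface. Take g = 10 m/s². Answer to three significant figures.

Here I = (2/5)MR², so the shape factor k = I/(MR²) = 0.4.
Newton's second law down the slope: Mg sinθ − f = Ma. The torque equation fR = Iα (with α = a/R) gives f = kMa.
Combining, a = g sinθ/(1+k) and f = kMa = kMg sinθ/(1+k).
f = 0.4 × 6.63 × 10 × sin18.3° / 1.4 ≈ 5.95 N.

f ≈ 5.95 N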